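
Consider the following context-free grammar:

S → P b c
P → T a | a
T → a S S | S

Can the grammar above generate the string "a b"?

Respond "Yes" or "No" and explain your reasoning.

No - no valid derivation exists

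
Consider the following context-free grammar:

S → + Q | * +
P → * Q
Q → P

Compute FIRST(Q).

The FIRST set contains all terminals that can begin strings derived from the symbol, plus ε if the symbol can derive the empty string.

We compute FIRST(Q) using the standard algorithm.
FIRST(P) = {*}
FIRST(Q) = {*}
FIRST(S) = {*, +}
Therefore, FIRST(Q) = {*}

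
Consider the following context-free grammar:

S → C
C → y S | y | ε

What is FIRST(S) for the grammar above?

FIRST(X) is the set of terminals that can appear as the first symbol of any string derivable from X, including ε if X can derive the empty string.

We compute FIRST(S) using the standard algorithm.
FIRST(C) = {y, ε}
FIRST(S) = {y, ε}
Therefore, FIRST(S) = {y, ε}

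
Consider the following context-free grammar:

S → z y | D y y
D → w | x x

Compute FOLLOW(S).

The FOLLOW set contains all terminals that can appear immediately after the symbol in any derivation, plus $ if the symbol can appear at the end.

We compute FOLLOW(S) using the standard algorithm.
FOLLOW(S) starts with {$}.
FIRST(D) = {w, x}
FIRST(S) = {w, x, z}
FOLLOW(D) = {y}
FOLLOW(S) = {$}
Therefore, FOLLOW(S) = {$}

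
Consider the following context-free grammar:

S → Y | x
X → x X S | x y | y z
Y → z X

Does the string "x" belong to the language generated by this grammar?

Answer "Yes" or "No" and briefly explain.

Yes - a valid derivation exists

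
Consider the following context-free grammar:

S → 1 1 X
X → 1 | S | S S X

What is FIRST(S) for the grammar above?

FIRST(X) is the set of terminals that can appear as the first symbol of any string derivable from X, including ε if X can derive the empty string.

We compute FIRST(S) using the standard algorithm.
FIRST(S) = {1}
FIRST(X) = {1}
Therefore, FIRST(S) = {1}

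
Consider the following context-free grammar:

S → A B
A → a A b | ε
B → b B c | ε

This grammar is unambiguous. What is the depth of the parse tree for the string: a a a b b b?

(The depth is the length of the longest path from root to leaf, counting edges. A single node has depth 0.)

5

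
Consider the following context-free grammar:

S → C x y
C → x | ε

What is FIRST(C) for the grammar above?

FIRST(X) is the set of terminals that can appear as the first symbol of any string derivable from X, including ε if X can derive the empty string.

We compute FIRST(C) using the standard algorithm.
FIRST(C) = {x, ε}
FIRST(S) = {x}
Therefore, FIRST(C) = {x, ε}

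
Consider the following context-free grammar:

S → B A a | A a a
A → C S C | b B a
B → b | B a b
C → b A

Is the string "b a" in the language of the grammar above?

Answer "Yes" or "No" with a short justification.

No - no valid derivation exists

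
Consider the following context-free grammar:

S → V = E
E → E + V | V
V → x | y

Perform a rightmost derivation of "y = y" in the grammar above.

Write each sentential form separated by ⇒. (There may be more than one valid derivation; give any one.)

S ⇒ V = E ⇒ V = V ⇒ V = y ⇒ y = y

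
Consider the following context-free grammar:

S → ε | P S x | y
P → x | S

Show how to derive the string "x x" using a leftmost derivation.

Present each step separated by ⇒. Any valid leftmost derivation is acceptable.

S ⇒ P S x ⇒ x S x ⇒ x x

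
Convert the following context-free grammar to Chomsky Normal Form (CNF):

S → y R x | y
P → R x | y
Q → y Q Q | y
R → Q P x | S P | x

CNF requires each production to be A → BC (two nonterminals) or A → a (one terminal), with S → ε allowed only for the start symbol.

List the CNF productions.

TY → y; TX → x; S → y; P → y; Q → y; R → x; S → TY X0; X0 → R TX; P → R TX; Q → TY X1; X1 → Q Q; R → Q X2; X2 → P TX; R → S P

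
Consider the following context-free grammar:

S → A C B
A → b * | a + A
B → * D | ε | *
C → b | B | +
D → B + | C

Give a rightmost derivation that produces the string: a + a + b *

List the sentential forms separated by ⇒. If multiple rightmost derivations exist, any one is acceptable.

S ⇒ A C B ⇒ A C ⇒ A B ⇒ A ⇒ a + A ⇒ a + a + A ⇒ a + a + b *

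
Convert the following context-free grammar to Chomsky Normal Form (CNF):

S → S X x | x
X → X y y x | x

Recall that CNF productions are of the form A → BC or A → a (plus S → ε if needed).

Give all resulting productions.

TX → x; S → x; TY → y; X → x; S → S X0; X0 → X TX; X → X X1; X1 → TY X2; X2 → TY TX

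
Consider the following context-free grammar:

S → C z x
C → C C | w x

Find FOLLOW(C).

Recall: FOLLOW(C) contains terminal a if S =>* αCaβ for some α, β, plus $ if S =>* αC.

We compute FOLLOW(C) using the standard algorithm.
FOLLOW(S) starts with {$}.
FIRST(C) = {w}
FIRST(S) = {w}
FOLLOW(C) = {w, z}
FOLLOW(S) = {$}
Therefore, FOLLOW(C) = {w, z}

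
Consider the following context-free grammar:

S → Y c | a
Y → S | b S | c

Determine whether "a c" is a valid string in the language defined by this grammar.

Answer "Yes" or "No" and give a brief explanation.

Yes - a valid derivation exists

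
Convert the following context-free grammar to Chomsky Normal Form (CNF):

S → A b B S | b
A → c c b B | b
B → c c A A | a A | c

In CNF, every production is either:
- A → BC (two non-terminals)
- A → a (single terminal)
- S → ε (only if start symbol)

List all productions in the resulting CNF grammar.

TB → b; S → b; TC → c; A → b; TA → a; B → c; S → A X0; X0 → TB X1; X1 → B S; A → TC X2; X2 → TC X3; X3 → TB B; B → TC X4; X4 → TC X5; X5 → A A; B → TA A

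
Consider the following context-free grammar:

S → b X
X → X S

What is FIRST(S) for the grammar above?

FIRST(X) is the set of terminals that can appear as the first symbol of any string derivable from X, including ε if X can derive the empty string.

We compute FIRST(S) using the standard algorithm.
FIRST(S) = {b}
FIRST(X) = {}
Therefore, FIRST(S) = {b}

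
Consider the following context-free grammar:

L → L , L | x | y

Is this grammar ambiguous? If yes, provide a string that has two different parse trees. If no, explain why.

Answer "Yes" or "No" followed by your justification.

Yes - the string 'x , x , y' has two distinct leftmost derivations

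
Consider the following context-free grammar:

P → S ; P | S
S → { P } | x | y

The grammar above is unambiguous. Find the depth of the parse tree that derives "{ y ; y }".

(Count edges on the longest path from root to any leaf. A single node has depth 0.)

5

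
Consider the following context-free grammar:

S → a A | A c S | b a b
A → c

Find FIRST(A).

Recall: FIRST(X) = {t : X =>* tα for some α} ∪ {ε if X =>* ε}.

We compute FIRST(A) using the standard algorithm.
FIRST(A) = {c}
FIRST(S) = {a, b, c}
Therefore, FIRST(A) = {c}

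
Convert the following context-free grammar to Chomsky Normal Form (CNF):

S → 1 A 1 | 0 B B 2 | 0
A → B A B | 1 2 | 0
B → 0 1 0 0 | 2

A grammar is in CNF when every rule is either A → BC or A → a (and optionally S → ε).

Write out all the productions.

T1 → 1; T0 → 0; T2 → 2; S → 0; A → 0; B → 2; S → T1 X0; X0 → A T1; S → T0 X1; X1 → B X2; X2 → B T2; A → B X3; X3 → A B; A → T1 T2; B → T0 X4; X4 → T1 X5; X5 → T0 T0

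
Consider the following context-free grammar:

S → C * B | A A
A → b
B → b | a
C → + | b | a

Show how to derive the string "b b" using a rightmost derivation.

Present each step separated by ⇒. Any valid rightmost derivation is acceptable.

S ⇒ A A ⇒ A b ⇒ b b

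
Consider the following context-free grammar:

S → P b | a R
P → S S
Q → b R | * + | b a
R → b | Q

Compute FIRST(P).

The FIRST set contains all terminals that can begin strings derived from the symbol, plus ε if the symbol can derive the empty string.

We compute FIRST(P) using the standard algorithm.
FIRST(P) = {a}
FIRST(Q) = {*, b}
FIRST(R) = {*, b}
FIRST(S) = {a}
Therefore, FIRST(P) = {a}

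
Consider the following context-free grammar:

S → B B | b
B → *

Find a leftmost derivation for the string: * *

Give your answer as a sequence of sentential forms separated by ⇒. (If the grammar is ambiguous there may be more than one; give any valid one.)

S ⇒ B B ⇒ * B ⇒ * *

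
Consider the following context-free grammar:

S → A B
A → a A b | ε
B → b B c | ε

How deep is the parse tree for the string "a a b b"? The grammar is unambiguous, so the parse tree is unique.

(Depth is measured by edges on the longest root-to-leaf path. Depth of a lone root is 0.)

4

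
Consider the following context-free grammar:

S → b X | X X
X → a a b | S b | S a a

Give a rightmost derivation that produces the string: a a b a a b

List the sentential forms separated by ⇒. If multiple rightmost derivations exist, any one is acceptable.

S ⇒ X X ⇒ X a a b ⇒ a a b a a b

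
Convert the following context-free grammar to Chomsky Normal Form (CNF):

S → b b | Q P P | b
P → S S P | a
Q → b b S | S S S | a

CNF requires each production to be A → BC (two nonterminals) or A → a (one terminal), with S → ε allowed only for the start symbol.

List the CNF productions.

TB → b; S → b; P → a; Q → a; S → TB TB; S → Q X0; X0 → P P; P → S X1; X1 → S P; Q → TB X2; X2 → TB S; Q → S X3; X3 → S S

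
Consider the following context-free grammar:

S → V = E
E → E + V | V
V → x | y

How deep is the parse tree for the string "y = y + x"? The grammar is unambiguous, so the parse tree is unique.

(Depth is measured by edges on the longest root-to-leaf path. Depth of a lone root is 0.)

4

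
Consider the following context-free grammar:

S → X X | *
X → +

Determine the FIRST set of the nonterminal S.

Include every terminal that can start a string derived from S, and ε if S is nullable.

We compute FIRST(S) using the standard algorithm.
FIRST(S) = {*, +}
FIRST(X) = {+}
Therefore, FIRST(S) = {*, +}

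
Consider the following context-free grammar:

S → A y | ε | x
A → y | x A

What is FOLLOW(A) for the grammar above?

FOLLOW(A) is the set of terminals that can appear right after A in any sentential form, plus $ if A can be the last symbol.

We compute FOLLOW(A) using the standard algorithm.
FOLLOW(S) starts with {$}.
FIRST(A) = {x, y}
FIRST(S) = {x, y, ε}
FOLLOW(A) = {y}
FOLLOW(S) = {$}
Therefore, FOLLOW(A) = {y}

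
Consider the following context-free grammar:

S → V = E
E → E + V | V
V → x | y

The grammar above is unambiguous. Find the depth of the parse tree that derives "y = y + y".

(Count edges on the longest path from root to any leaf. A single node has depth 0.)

4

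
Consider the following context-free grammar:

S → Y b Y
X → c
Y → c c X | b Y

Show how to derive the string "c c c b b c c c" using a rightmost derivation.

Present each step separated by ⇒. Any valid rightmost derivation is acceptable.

S ⇒ Y b Y ⇒ Y b b Y ⇒ Y b b c c X ⇒ Y b b c c c ⇒ c c X b b c c c ⇒ c c c b b c c c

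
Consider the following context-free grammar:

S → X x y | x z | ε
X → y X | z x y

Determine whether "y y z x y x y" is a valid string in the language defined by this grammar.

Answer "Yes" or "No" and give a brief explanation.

Yes - a valid derivation exists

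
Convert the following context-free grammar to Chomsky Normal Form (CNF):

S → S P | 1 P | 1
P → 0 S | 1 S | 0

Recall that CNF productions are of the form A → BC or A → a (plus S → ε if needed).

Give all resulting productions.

T1 → 1; S → 1; T0 → 0; P → 0; S → S P; S → T1 P; P → T0 S; P → T1 S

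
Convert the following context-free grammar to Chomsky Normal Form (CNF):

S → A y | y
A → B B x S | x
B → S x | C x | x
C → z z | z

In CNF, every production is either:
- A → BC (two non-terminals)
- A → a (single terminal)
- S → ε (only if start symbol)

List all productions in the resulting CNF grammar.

TY → y; S → y; TX → x; A → x; B → x; TZ → z; C → z; S → A TY; A → B X0; X0 → B X1; X1 → TX S; B → S TX; B → C TX; C → TZ TZ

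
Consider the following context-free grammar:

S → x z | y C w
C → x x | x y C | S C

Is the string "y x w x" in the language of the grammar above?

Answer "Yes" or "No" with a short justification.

No - no valid derivation exists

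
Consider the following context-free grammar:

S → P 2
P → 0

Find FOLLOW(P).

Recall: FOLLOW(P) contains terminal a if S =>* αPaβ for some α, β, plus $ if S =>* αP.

We compute FOLLOW(P) using the standard algorithm.
FOLLOW(S) starts with {$}.
FIRST(P) = {0}
FIRST(S) = {0}
FOLLOW(P) = {2}
FOLLOW(S) = {$}
Therefore, FOLLOW(P) = {2}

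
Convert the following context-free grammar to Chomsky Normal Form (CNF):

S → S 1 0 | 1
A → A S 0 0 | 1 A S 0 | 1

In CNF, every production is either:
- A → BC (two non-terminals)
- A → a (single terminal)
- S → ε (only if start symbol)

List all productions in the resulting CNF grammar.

T1 → 1; T0 → 0; S → 1; A → 1; S → S X0; X0 → T1 T0; A → A X1; X1 → S X2; X2 → T0 T0; A → T1 X3; X3 → A X4; X4 → S T0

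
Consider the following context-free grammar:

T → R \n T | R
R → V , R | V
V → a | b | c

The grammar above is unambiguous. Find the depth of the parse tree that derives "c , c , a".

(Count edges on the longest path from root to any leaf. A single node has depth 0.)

5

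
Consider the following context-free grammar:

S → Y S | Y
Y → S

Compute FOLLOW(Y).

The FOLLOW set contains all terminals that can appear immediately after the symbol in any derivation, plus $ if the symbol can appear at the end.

We compute FOLLOW(Y) using the standard algorithm.
FOLLOW(S) starts with {$}.
FIRST(S) = {}
FIRST(Y) = {}
FOLLOW(S) = {$}
FOLLOW(Y) = {$}
Therefore, FOLLOW(Y) = {$}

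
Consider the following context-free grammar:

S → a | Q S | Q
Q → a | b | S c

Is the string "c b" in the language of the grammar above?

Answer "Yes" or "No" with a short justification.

No - no valid derivation exists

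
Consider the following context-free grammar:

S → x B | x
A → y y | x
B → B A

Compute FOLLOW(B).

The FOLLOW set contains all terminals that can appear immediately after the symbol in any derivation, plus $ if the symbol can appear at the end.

We compute FOLLOW(B) using the standard algorithm.
FOLLOW(S) starts with {$}.
FIRST(A) = {x, y}
FIRST(B) = {}
FIRST(S) = {x}
FOLLOW(A) = {$, x, y}
FOLLOW(B) = {$, x, y}
FOLLOW(S) = {$}
Therefore, FOLLOW(B) = {$, x, y}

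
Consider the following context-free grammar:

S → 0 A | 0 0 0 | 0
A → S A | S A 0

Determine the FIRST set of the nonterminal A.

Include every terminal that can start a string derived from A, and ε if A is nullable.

We compute FIRST(A) using the standard algorithm.
FIRST(A) = {0}
FIRST(S) = {0}
Therefore, FIRST(A) = {0}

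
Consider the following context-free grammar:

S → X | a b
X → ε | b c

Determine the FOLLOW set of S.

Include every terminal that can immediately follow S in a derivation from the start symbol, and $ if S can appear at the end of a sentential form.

We compute FOLLOW(S) using the standard algorithm.
FOLLOW(S) starts with {$}.
FIRST(S) = {a, b, ε}
FIRST(X) = {b, ε}
FOLLOW(S) = {$}
FOLLOW(X) = {$}
Therefore, FOLLOW(S) = {$}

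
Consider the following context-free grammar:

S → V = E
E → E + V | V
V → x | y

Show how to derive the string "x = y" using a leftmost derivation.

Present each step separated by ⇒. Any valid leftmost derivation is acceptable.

S ⇒ V = E ⇒ x = E ⇒ x = V ⇒ x = y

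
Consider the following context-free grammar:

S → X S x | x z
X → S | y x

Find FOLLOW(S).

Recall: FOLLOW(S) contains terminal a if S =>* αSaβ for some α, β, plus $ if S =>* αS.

We compute FOLLOW(S) using the standard algorithm.
FOLLOW(S) starts with {$}.
FIRST(S) = {x, y}
FIRST(X) = {x, y}
FOLLOW(S) = {$, x, y}
FOLLOW(X) = {x, y}
Therefore, FOLLOW(S) = {$, x, y}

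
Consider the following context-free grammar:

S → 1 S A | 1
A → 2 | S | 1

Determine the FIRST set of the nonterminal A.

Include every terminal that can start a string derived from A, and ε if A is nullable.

We compute FIRST(A) using the standard algorithm.
FIRST(A) = {1, 2}
FIRST(S) = {1}
Therefore, FIRST(A) = {1, 2}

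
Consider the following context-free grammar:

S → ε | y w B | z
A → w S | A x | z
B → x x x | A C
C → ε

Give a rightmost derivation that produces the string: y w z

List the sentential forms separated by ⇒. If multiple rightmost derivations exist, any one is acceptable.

S ⇒ y w B ⇒ y w A C ⇒ y w A ⇒ y w z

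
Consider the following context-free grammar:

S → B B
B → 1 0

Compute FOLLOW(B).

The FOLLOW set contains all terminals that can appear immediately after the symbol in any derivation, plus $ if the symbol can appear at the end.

We compute FOLLOW(B) using the standard algorithm.
FOLLOW(S) starts with {$}.
FIRST(B) = {1}
FIRST(S) = {1}
FOLLOW(B) = {$, 1}
FOLLOW(S) = {$}
Therefore, FOLLOW(B) = {$, 1}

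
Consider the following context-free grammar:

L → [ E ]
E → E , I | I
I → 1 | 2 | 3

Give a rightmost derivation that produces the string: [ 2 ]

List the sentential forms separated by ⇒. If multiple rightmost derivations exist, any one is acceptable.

L ⇒ [ E ] ⇒ [ I ] ⇒ [ 2 ]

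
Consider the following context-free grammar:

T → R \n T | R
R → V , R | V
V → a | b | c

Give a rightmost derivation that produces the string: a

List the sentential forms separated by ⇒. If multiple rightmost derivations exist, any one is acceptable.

T ⇒ R ⇒ V ⇒ a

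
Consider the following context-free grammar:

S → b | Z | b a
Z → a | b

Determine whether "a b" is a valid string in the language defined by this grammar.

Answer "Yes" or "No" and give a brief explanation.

No - no valid derivation exists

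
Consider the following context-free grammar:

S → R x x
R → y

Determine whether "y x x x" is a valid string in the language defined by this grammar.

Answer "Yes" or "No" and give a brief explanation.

No - no valid derivation exists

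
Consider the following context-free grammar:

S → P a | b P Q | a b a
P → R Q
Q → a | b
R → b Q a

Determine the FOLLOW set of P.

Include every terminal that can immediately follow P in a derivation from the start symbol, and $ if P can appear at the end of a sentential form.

We compute FOLLOW(P) using the standard algorithm.
FOLLOW(S) starts with {$}.
FIRST(P) = {b}
FIRST(Q) = {a, b}
FIRST(R) = {b}
FIRST(S) = {a, b}
FOLLOW(P) = {a, b}
FOLLOW(Q) = {$, a, b}
FOLLOW(R) = {a, b}
FOLLOW(S) = {$}
Therefore, FOLLOW(P) = {a, b}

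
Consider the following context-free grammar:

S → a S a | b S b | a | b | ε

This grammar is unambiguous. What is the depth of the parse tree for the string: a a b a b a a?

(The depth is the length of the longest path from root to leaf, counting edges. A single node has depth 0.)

4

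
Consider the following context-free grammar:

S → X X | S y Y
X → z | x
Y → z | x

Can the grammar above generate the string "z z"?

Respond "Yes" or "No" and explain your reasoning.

Yes - a valid derivation exists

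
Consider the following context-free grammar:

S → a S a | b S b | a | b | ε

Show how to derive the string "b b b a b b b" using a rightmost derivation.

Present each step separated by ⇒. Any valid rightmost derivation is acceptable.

S ⇒ b S b ⇒ b b S b b ⇒ b b b S b b b ⇒ b b b a b b b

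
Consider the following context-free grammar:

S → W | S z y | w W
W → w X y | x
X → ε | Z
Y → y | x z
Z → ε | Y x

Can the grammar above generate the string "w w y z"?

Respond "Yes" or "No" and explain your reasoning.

No - no valid derivation exists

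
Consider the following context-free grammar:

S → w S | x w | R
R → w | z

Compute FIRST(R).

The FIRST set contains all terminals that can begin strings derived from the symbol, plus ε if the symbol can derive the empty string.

We compute FIRST(R) using the standard algorithm.
FIRST(R) = {w, z}
FIRST(S) = {w, x, z}
Therefore, FIRST(R) = {w, z}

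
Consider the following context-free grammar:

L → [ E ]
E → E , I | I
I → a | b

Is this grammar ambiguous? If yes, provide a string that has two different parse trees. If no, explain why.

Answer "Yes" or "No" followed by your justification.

No - the grammar is unambiguous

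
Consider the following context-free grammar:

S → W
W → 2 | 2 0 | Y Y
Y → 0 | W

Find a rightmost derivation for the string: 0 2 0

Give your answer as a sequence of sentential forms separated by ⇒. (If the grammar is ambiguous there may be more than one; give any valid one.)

S ⇒ W ⇒ Y Y ⇒ Y W ⇒ Y 2 0 ⇒ 0 2 0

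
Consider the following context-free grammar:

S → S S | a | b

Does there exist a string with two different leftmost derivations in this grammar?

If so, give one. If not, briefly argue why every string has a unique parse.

Yes - the string 'a b a b b' has two distinct leftmost derivations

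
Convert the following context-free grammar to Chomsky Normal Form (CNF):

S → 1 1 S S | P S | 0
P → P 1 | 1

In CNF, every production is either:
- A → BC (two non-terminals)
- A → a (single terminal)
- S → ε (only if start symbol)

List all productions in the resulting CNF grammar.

T1 → 1; S → 0; P → 1; S → T1 X0; X0 → T1 X1; X1 → S S; S → P S; P → P T1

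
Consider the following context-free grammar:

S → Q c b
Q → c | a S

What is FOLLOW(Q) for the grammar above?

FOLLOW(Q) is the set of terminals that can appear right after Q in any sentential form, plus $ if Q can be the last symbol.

We compute FOLLOW(Q) using the standard algorithm.
FOLLOW(S) starts with {$}.
FIRST(Q) = {a, c}
FIRST(S) = {a, c}
FOLLOW(Q) = {c}
FOLLOW(S) = {$, c}
Therefore, FOLLOW(Q) = {c}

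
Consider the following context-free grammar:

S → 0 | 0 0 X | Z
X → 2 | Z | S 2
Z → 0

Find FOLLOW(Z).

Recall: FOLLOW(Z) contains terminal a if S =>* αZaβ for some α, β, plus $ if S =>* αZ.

We compute FOLLOW(Z) using the standard algorithm.
FOLLOW(S) starts with {$}.
FIRST(S) = {0}
FIRST(X) = {0, 2}
FIRST(Z) = {0}
FOLLOW(S) = {$, 2}
FOLLOW(X) = {$, 2}
FOLLOW(Z) = {$, 2}
Therefore, FOLLOW(Z) = {$, 2}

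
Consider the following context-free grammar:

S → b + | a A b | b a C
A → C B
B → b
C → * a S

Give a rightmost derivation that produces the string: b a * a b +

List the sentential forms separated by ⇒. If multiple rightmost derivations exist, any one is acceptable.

S ⇒ b a C ⇒ b a * a S ⇒ b a * a b +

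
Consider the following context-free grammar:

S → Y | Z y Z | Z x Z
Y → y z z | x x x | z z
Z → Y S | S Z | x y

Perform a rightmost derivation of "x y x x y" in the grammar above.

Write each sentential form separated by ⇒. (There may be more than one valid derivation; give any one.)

S ⇒ Z x Z ⇒ Z x x y ⇒ x y x x y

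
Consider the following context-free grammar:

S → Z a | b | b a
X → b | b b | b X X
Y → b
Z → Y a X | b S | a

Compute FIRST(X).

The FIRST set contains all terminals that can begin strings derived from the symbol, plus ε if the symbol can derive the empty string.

We compute FIRST(X) using the standard algorithm.
FIRST(S) = {a, b}
FIRST(X) = {b}
FIRST(Y) = {b}
FIRST(Z) = {a, b}
Therefore, FIRST(X) = {b}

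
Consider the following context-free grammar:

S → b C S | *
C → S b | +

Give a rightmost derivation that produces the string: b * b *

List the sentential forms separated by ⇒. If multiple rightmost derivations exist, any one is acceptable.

S ⇒ b C S ⇒ b C * ⇒ b S b * ⇒ b * b *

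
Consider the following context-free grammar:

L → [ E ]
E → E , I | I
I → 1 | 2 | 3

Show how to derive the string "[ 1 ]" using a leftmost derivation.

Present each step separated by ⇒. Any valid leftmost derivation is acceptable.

L ⇒ [ E ] ⇒ [ I ] ⇒ [ 1 ]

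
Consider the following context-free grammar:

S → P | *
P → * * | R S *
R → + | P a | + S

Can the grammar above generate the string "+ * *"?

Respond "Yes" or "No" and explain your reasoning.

Yes - a valid derivation exists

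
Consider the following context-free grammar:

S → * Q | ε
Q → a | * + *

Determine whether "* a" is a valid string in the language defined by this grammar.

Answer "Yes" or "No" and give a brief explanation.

Yes - a valid derivation exists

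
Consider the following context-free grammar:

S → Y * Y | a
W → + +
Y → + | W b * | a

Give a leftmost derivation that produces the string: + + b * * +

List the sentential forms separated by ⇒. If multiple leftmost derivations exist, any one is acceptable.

S ⇒ Y * Y ⇒ W b * * Y ⇒ + + b * * Y ⇒ + + b * * +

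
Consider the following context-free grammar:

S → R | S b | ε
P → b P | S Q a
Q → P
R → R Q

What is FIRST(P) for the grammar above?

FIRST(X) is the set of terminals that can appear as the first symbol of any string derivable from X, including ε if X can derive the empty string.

We compute FIRST(P) using the standard algorithm.
FIRST(P) = {b}
FIRST(Q) = {b}
FIRST(R) = {}
FIRST(S) = {b, ε}
Therefore, FIRST(P) = {b}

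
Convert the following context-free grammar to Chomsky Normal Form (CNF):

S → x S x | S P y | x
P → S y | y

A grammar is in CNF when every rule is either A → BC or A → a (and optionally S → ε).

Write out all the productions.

TX → x; TY → y; S → x; P → y; S → TX X0; X0 → S TX; S → S X1; X1 → P TY; P → S TY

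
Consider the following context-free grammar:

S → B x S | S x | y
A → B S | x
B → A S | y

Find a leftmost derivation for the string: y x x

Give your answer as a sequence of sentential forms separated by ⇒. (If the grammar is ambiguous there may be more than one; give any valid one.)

S ⇒ S x ⇒ S x x ⇒ y x x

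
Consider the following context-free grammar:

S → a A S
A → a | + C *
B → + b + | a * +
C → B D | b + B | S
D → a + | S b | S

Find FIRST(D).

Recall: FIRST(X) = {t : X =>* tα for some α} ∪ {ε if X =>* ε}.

We compute FIRST(D) using the standard algorithm.
FIRST(A) = {+, a}
FIRST(B) = {+, a}
FIRST(C) = {+, a, b}
FIRST(D) = {a}
FIRST(S) = {a}
Therefore, FIRST(D) = {a}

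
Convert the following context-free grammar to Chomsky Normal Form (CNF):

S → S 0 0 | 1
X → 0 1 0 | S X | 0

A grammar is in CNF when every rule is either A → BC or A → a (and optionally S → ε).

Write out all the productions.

T0 → 0; S → 1; T1 → 1; X → 0; S → S X0; X0 → T0 T0; X → T0 X1; X1 → T1 T0; X → S X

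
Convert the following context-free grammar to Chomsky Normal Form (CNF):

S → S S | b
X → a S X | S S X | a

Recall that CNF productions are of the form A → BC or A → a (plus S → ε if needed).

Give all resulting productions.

S → b; TA → a; X → a; S → S S; X → TA X0; X0 → S X; X → S X1; X1 → S X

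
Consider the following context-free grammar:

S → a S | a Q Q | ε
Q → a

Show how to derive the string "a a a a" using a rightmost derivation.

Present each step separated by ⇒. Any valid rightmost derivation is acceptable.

S ⇒ a S ⇒ a a Q Q ⇒ a a Q a ⇒ a a a a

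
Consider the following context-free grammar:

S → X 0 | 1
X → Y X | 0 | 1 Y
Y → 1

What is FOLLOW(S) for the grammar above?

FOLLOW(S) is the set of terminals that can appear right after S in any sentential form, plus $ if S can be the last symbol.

We compute FOLLOW(S) using the standard algorithm.
FOLLOW(S) starts with {$}.
FIRST(S) = {0, 1}
FIRST(X) = {0, 1}
FIRST(Y) = {1}
FOLLOW(S) = {$}
FOLLOW(X) = {0}
FOLLOW(Y) = {0, 1}
Therefore, FOLLOW(S) = {$}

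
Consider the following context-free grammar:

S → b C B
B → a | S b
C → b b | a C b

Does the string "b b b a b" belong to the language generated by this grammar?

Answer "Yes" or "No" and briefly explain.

No - no valid derivation exists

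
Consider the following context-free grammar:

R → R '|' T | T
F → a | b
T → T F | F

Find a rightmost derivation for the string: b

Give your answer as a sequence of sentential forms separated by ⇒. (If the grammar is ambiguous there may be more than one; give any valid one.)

R ⇒ T ⇒ F ⇒ b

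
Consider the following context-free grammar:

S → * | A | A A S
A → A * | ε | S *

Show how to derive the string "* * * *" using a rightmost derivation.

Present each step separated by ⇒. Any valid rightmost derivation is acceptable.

S ⇒ A ⇒ A * ⇒ A * * ⇒ S * * * ⇒ * * * *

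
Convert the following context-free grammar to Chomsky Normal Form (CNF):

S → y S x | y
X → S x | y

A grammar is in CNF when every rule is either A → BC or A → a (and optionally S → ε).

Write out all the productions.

TY → y; TX → x; S → y; X → y; S → TY X0; X0 → S TX; X → S TX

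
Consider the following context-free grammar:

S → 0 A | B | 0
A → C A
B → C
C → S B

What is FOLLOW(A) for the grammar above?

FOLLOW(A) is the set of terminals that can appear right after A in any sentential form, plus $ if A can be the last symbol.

We compute FOLLOW(A) using the standard algorithm.
FOLLOW(S) starts with {$}.
FIRST(A) = {0}
FIRST(B) = {0}
FIRST(C) = {0}
FIRST(S) = {0}
FOLLOW(A) = {$, 0}
FOLLOW(B) = {$, 0}
FOLLOW(C) = {$, 0}
FOLLOW(S) = {$, 0}
Therefore, FOLLOW(A) = {$, 0}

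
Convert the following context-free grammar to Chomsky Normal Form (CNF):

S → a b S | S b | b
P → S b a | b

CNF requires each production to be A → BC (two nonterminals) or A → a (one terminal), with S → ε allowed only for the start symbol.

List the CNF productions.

TA → a; TB → b; S → b; P → b; S → TA X0; X0 → TB S; S → S TB; P → S X1; X1 → TB TA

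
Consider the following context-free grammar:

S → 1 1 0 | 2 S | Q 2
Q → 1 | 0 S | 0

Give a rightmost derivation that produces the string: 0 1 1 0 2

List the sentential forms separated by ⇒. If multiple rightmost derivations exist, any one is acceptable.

S ⇒ Q 2 ⇒ 0 S 2 ⇒ 0 1 1 0 2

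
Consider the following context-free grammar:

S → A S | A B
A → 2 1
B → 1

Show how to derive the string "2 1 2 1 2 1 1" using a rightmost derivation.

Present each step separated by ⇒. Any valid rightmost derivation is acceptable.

S ⇒ A S ⇒ A A S ⇒ A A A B ⇒ A A A 1 ⇒ A A 2 1 1 ⇒ A 2 1 2 1 1 ⇒ 2 1 2 1 2 1 1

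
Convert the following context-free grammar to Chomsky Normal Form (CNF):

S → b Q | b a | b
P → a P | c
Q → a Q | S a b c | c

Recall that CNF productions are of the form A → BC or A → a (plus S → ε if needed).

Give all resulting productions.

TB → b; TA → a; S → b; P → c; TC → c; Q → c; S → TB Q; S → TB TA; P → TA P; Q → TA Q; Q → S X0; X0 → TA X1; X1 → TB TC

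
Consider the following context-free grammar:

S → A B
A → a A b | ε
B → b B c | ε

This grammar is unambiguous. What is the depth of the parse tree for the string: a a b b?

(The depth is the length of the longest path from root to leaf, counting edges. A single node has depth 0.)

4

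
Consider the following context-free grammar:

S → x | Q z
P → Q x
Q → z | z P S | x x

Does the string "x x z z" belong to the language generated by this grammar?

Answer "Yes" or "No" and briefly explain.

No - no valid derivation exists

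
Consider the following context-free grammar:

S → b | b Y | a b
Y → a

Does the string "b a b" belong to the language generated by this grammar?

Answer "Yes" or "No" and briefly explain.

No - no valid derivation exists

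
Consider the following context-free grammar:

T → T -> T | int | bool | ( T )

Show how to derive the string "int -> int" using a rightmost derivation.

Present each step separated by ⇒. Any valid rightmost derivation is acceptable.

T ⇒ T -> T ⇒ T -> int ⇒ int -> int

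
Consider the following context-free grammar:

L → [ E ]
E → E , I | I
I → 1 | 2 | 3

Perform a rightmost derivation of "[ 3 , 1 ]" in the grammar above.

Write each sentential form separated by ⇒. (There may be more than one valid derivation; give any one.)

L ⇒ [ E ] ⇒ [ E , I ] ⇒ [ E , 1 ] ⇒ [ I , 1 ] ⇒ [ 3 , 1 ]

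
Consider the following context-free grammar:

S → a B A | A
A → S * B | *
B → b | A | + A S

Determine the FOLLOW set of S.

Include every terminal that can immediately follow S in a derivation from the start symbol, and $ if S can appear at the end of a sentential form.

We compute FOLLOW(S) using the standard algorithm.
FOLLOW(S) starts with {$}.
FIRST(A) = {*, a}
FIRST(B) = {*, +, a, b}
FIRST(S) = {*, a}
FOLLOW(A) = {$, *, a}
FOLLOW(B) = {$, *, a}
FOLLOW(S) = {$, *, a}
Therefore, FOLLOW(S) = {$, *, a}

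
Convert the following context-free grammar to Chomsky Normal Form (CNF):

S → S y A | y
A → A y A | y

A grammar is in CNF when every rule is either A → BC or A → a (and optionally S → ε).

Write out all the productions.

TY → y; S → y; A → y; S → S X0; X0 → TY A; A → A X1; X1 → TY A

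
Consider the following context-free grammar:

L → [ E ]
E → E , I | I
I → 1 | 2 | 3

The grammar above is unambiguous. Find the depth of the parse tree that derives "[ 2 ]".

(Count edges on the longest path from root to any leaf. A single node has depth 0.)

3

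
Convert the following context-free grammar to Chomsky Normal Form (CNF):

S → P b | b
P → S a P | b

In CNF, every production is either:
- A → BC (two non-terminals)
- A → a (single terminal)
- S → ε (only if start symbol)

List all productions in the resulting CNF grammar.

TB → b; S → b; TA → a; P → b; S → P TB; P → S X0; X0 → TA P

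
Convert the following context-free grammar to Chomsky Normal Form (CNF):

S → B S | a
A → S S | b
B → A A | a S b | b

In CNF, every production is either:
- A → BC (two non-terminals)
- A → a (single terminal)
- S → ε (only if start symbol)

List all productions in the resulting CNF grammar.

S → a; A → b; TA → a; TB → b; B → b; S → B S; A → S S; B → A A; B → TA X0; X0 → S TB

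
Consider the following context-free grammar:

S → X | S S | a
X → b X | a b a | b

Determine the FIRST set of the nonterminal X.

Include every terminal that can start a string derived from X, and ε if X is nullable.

We compute FIRST(X) using the standard algorithm.
FIRST(S) = {a, b}
FIRST(X) = {a, b}
Therefore, FIRST(X) = {a, b}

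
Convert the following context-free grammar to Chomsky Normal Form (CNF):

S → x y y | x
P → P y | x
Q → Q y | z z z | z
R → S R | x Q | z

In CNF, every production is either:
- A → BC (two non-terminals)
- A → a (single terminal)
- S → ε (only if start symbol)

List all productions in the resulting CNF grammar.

TX → x; TY → y; S → x; P → x; TZ → z; Q → z; R → z; S → TX X0; X0 → TY TY; P → P TY; Q → Q TY; Q → TZ X1; X1 → TZ TZ; R → S R; R → TX Q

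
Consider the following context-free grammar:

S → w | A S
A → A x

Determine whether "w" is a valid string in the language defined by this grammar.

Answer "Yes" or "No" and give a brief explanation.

Yes - a valid derivation exists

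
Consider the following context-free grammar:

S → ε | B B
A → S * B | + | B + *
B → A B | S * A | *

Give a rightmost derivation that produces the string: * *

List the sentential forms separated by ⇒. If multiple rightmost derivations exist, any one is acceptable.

S ⇒ B B ⇒ B * ⇒ * *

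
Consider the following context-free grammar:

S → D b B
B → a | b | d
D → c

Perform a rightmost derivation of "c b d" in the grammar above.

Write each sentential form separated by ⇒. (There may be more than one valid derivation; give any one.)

S ⇒ D b B ⇒ D b d ⇒ c b d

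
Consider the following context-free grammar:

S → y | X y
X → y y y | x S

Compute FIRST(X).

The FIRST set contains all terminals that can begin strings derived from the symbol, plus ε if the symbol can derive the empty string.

We compute FIRST(X) using the standard algorithm.
FIRST(S) = {x, y}
FIRST(X) = {x, y}
Therefore, FIRST(X) = {x, y}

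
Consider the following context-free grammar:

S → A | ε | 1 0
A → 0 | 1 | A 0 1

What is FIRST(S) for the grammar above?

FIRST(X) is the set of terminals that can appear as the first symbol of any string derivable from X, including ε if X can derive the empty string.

We compute FIRST(S) using the standard algorithm.
FIRST(A) = {0, 1}
FIRST(S) = {0, 1, ε}
Therefore, FIRST(S) = {0, 1, ε}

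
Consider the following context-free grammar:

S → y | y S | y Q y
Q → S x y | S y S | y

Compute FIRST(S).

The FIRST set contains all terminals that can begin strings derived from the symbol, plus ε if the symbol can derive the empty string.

We compute FIRST(S) using the standard algorithm.
FIRST(Q) = {y}
FIRST(S) = {y}
Therefore, FIRST(S) = {y}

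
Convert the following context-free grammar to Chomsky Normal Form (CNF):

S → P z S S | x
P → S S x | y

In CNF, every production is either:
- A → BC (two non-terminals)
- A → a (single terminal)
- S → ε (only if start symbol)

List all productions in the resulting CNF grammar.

TZ → z; S → x; TX → x; P → y; S → P X0; X0 → TZ X1; X1 → S S; P → S X2; X2 → S TX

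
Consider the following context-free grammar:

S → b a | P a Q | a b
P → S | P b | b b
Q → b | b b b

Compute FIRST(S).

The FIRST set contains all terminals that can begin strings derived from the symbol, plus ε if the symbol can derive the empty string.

We compute FIRST(S) using the standard algorithm.
FIRST(P) = {a, b}
FIRST(Q) = {b}
FIRST(S) = {a, b}
Therefore, FIRST(S) = {a, b}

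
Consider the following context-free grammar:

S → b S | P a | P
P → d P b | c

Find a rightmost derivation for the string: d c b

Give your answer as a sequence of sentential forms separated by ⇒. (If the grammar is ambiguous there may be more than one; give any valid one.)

S ⇒ P ⇒ d P b ⇒ d c b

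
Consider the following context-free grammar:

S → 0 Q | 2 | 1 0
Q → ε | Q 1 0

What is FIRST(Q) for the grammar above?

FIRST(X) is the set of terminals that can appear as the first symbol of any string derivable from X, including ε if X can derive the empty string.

We compute FIRST(Q) using the standard algorithm.
FIRST(Q) = {1, ε}
FIRST(S) = {0, 1, 2}
Therefore, FIRST(Q) = {1, ε}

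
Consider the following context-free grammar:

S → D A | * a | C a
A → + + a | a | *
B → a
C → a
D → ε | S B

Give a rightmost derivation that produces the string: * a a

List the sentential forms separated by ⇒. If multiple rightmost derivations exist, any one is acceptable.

S ⇒ D A ⇒ D a ⇒ S B a ⇒ S a a ⇒ D A a a ⇒ D * a a ⇒ * a a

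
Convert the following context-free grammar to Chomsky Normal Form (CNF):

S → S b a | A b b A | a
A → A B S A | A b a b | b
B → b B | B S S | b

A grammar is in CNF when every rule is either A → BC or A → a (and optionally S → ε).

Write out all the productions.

TB → b; TA → a; S → a; A → b; B → b; S → S X0; X0 → TB TA; S → A X1; X1 → TB X2; X2 → TB A; A → A X3; X3 → B X4; X4 → S A; A → A X5; X5 → TB X6; X6 → TA TB; B → TB B; B → B X7; X7 → S S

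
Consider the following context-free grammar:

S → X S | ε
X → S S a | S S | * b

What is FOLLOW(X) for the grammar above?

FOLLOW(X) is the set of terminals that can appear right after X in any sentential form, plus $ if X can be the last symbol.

We compute FOLLOW(X) using the standard algorithm.
FOLLOW(S) starts with {$}.
FIRST(S) = {*, a, ε}
FIRST(X) = {*, a, ε}
FOLLOW(S) = {$, *, a}
FOLLOW(X) = {$, *, a}
Therefore, FOLLOW(X) = {$, *, a}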